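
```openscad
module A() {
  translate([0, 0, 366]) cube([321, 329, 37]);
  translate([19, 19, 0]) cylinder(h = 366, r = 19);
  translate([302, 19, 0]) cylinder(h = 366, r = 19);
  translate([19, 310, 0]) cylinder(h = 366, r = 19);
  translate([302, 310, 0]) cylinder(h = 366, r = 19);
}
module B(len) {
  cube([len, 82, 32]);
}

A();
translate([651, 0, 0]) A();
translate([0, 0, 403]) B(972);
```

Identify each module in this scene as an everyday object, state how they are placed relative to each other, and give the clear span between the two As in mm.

A is a stool. B is a beam. A beam spans the tops of two stools. The clear span between the two stools is 330 mm.

Second stool starts at x = 651; first ends at x = 321; clear span = 651 − 321 = 330 mm.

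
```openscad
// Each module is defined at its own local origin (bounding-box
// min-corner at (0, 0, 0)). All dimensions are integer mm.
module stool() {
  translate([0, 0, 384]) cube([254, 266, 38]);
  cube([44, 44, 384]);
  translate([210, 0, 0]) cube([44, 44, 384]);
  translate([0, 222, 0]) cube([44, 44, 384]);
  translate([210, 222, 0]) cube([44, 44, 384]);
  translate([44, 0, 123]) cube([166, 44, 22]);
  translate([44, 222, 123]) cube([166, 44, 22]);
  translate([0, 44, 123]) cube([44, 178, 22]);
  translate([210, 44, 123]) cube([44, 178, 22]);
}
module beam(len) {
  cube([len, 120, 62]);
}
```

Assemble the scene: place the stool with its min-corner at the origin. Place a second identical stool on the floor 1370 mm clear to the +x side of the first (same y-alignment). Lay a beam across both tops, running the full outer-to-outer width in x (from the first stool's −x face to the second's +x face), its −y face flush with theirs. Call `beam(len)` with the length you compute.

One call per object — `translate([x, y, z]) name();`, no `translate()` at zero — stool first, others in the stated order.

stool();
translate([1624, 0, 0]) stool();
translate([0, 0, 422]) beam(1878);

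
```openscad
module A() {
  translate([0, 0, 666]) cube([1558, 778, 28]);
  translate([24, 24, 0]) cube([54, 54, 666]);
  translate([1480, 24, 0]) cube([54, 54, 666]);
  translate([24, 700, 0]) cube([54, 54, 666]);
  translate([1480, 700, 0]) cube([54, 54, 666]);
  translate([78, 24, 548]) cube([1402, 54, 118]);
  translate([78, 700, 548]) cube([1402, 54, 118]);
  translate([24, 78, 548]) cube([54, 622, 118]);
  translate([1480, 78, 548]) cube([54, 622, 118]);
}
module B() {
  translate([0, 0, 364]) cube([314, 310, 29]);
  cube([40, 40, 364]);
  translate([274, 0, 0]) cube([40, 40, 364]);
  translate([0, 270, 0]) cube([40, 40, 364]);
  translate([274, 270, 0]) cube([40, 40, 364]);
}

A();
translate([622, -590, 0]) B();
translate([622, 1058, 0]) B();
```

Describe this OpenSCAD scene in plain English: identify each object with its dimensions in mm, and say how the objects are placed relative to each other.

A is a table with a 1558×778 mm rectangular top, 28 mm thick, top surface at z = 694 mm, supported by four 54×54 mm square legs, each inset 24 mm from the nearest pair of top edges, running from the floor. Four apron rails, 54 mm thick and 118 mm tall, run between adjacent legs with their top edges flush with the underside of the top and their outer faces flush with the legs' outer faces.

B is a four-legged stool. The seat is a 314×310×29 mm slab whose top surface is at z = 393 mm; four square legs, each 40×40 mm in cross-section, run from the floor (z = 0) to the underside of the seat, each flush with a corner of the seat.

Two stools sit around the table at the −y, +y sides.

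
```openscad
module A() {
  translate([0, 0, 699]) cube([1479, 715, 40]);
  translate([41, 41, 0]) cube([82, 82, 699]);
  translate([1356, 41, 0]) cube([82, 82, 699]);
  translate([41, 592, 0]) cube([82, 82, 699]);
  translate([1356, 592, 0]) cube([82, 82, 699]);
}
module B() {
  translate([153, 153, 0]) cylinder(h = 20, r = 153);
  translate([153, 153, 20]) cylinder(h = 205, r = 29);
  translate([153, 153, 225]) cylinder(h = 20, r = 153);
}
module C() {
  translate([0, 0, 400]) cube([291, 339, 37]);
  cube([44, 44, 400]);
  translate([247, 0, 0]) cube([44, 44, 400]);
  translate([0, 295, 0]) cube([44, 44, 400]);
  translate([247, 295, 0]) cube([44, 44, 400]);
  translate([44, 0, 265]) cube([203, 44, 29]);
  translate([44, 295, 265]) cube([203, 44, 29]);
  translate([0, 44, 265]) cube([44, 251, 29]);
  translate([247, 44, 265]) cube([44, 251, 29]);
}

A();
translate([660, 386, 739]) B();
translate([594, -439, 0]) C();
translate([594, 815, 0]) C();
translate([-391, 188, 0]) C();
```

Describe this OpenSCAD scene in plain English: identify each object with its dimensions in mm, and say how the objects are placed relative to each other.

A is a table with a 1479×715 mm rectangular top, 40 mm thick, top surface at z = 739 mm, supported by four 82×82 mm square legs, each inset 41 mm from the nearest pair of top edges, running from the floor.

B is a spool: two coaxial disc flanges of radius 153 mm and thickness 20 mm, joined by a core cylinder of radius 29 mm and height 205 mm. The lower flange rests on z = 0 and the three cylinders share a vertical axis.

C is a four-legged stool. The seat is 291×339 mm, 37 mm thick, top at z = 437 mm. It stands on four square legs, each 44×44 mm in cross-section, from z = 0 to the seat underside, each flush with a corner of the seat. Four stretchers, 44 mm wide and 29 mm tall, connect adjacent legs with their undersides at z = 265 mm, each running between the inner faces of the legs it joins and aligned with the legs' outer faces on the other axis.

The spool is on top of the table. Three stools sit around the table at the −y, +y, −x sides.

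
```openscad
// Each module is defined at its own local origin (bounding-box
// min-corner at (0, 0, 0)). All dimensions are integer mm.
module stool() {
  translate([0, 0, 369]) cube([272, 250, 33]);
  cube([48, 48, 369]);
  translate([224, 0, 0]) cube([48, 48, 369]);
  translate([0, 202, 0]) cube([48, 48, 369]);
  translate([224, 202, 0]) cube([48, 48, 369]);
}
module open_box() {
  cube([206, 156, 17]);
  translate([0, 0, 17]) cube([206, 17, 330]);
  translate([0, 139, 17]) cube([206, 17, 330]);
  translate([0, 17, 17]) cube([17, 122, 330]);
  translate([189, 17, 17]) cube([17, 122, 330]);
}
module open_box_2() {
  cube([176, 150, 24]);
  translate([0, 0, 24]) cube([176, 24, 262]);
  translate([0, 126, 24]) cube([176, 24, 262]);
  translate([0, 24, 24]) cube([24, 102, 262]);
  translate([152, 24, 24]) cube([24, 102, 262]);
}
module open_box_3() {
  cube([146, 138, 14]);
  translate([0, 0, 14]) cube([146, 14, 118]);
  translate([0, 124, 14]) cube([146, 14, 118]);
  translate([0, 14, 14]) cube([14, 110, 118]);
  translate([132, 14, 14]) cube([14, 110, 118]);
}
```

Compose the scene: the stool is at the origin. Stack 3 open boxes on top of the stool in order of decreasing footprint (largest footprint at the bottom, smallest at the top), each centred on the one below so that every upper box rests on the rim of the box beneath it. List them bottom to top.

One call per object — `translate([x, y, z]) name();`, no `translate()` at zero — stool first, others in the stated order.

stool();
translate([33, 47, 402]) open_box();
translate([48, 50, 749]) open_box_2();
translate([63, 56, 1035]) open_box_3();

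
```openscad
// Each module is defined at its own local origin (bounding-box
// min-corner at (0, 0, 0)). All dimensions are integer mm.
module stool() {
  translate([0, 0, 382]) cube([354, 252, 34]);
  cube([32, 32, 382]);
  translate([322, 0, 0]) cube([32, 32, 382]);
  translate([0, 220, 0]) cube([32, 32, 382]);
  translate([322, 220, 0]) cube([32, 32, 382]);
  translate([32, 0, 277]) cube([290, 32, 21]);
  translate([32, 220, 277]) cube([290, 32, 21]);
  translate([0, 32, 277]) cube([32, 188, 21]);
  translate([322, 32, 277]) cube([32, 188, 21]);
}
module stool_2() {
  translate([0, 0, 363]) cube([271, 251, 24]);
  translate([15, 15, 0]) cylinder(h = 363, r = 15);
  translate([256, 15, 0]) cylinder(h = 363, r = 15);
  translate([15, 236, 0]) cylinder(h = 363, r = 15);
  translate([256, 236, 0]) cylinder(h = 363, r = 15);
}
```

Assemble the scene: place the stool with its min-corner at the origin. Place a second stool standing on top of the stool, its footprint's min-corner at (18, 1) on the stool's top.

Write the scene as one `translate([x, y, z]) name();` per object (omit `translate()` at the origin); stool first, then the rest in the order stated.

stool();
translate([18, 1, 416]) stool_2();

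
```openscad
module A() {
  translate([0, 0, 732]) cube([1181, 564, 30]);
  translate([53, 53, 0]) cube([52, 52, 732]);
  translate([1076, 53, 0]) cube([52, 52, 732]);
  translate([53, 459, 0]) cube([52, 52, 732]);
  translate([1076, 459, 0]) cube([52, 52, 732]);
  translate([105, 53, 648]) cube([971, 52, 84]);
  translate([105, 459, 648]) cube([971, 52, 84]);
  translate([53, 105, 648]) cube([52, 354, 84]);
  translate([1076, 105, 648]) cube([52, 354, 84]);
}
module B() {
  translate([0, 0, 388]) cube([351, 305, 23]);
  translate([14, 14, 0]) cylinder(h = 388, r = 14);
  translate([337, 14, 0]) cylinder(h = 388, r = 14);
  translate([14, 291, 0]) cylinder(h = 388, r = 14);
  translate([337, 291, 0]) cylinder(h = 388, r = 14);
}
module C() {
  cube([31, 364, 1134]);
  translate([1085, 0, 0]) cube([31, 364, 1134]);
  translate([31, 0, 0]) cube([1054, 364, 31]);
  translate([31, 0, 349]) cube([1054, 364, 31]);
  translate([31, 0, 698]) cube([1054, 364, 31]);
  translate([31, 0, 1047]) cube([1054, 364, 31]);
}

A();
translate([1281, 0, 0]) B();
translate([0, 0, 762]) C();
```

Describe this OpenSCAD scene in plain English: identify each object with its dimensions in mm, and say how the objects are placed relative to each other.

A is a table: top 1181 mm (x) × 564 mm (y), 30 mm thick, upper face at z = 762 mm, on four 52×52 mm square legs, each inset 53 mm from the nearest pair of top edges, running from z = 0 to the bottom of the top. Four apron rails, 52 mm thick and 84 mm tall, run between adjacent legs with their top edges flush with the underside of the top and their outer faces flush with the legs' outer faces.

B is a four-legged stool. The seat is a 351×305×23 mm slab whose top surface is at z = 411 mm; four round legs, each 28 mm in diameter, run from the floor (z = 0) to the underside of the seat, each leg's axis is inset half a diameter from the nearest pair of seat edges (so the leg's bounding box is flush with the corner).

C is an open bookshelf. Two side panels, each 31 mm thick, 364 mm deep and 1134 mm tall, stand 1116 mm apart (outside-to-outside). Between them sit 4 shelves, each 31 mm thick and 364 mm deep, spanning the full gap between the sides. The bottom shelf rests on the floor (its underside at z = 0) and the clear gap between one shelf's top and the next shelf's underside is 318 mm.

The stool is on the floor beside the table on its +x side. The bookshelf is on top of the table.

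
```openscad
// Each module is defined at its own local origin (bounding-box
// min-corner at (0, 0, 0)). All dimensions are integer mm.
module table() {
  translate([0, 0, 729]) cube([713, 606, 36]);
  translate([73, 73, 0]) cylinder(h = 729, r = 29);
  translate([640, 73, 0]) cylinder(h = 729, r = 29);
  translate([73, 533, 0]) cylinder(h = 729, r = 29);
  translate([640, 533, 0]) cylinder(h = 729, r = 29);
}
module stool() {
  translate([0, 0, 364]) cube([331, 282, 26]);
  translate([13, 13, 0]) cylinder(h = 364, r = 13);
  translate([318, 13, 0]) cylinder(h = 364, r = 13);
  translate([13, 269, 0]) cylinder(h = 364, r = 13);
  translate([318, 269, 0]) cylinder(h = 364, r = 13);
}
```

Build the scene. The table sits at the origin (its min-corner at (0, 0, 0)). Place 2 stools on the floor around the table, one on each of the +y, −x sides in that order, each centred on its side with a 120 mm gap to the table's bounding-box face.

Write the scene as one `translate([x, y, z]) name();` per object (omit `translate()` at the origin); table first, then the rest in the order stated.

table();
translate([191, 726, 0]) stool();
translate([-451, 162, 0]) stool();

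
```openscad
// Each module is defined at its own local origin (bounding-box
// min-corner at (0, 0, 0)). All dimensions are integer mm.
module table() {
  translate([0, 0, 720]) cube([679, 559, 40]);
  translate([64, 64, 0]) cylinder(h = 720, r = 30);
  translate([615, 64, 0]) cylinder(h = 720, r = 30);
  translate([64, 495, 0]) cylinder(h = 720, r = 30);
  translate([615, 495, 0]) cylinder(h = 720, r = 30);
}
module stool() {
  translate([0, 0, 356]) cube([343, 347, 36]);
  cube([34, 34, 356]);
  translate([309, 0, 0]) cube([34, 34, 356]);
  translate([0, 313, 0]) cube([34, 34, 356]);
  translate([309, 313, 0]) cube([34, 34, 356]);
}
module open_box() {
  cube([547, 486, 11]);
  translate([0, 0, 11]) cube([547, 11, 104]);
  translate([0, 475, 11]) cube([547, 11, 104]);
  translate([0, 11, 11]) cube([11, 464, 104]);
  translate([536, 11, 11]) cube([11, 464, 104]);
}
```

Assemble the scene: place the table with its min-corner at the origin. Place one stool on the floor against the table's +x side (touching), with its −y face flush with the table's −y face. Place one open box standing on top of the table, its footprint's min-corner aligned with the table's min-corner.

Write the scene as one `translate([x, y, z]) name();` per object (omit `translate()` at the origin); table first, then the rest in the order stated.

table();
translate([679, 0, 0]) stool();
translate([0, 0, 760]) open_box();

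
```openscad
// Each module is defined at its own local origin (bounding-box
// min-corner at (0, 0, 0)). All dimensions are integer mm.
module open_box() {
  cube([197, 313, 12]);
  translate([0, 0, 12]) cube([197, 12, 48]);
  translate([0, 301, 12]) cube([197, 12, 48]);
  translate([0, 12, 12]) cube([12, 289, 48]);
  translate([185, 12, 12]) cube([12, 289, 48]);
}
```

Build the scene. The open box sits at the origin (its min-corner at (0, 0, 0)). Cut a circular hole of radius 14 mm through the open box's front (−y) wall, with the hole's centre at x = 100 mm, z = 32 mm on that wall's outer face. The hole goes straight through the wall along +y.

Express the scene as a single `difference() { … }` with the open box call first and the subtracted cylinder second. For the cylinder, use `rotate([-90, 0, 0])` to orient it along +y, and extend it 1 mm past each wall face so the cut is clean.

difference() {
  open_box();
  translate([100, -1, 32]) rotate([-90, 0, 0]) cylinder(h = 14, r = 14);
}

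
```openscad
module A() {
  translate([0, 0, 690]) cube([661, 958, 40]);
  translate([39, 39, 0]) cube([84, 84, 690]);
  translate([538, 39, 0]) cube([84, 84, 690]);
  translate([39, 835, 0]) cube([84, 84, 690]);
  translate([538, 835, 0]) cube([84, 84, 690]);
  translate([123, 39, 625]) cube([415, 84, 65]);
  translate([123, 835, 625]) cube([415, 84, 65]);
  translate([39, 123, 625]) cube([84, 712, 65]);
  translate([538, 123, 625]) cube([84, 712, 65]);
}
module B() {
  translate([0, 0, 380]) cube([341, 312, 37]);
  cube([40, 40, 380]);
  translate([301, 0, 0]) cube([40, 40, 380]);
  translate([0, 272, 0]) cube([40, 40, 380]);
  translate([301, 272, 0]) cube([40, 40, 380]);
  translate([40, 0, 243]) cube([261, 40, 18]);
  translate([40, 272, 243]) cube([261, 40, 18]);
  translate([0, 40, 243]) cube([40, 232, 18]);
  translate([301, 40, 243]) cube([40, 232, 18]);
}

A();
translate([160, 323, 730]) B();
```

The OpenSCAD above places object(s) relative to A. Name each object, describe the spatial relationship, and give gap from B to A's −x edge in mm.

A is a table. B is a stool. The stool is on top of the table, centred. The gap from the stool to the table's −x edge is 160 mm.

The stool's min-x is at 160; the table's min-x is 0; gap = 160 mm.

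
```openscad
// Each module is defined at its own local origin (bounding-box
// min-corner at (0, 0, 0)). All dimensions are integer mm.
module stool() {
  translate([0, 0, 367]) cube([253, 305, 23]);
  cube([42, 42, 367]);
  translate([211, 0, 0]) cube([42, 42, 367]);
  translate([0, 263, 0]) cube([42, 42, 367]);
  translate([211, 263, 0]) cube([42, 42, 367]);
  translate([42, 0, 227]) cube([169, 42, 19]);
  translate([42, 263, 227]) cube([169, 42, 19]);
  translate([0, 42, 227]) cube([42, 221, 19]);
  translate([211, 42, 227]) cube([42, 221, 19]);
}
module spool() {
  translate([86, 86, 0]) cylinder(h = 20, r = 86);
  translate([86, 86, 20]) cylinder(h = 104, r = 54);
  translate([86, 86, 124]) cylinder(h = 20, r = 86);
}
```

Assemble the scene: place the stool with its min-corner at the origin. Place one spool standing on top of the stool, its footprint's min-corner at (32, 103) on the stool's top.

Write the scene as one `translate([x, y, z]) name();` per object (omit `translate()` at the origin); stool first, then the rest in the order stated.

stool();
translate([32, 103, 390]) spool();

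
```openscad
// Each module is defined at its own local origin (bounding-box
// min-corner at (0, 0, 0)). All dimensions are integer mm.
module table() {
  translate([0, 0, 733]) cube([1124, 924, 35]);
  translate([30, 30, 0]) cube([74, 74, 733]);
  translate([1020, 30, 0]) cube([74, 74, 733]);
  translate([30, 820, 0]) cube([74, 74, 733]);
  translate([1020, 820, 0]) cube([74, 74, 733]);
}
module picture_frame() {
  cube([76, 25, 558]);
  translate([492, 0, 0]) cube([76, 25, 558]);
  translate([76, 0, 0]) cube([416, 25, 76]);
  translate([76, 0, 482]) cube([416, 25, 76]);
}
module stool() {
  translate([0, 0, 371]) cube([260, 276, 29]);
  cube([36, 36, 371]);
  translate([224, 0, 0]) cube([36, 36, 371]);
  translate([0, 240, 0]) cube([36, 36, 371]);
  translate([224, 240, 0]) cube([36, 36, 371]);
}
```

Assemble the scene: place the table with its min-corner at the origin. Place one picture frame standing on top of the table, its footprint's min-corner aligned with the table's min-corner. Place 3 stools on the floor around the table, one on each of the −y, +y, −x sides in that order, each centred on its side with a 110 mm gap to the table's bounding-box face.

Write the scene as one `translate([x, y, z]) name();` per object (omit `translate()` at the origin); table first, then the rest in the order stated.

table();
translate([0, 0, 768]) picture_frame();
translate([432, -386, 0]) stool();
translate([432, 1034, 0]) stool();
translate([-370, 324, 0]) stool();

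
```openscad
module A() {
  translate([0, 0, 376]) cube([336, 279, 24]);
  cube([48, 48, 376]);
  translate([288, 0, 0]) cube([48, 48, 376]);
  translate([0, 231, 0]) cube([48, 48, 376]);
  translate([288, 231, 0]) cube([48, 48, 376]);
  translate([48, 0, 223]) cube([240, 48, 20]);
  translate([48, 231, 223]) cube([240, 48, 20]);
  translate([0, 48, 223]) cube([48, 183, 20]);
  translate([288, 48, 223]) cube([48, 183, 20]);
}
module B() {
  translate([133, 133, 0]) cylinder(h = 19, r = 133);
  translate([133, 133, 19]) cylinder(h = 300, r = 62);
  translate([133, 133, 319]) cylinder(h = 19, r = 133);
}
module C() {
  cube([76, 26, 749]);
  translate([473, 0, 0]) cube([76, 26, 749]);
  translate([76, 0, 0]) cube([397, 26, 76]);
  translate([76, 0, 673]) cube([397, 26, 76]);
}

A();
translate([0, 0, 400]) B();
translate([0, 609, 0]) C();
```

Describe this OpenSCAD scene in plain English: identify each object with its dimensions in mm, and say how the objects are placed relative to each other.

A is a simple wooden stool: a rectangular seat 336 mm (x) by 279 mm (y), 24 mm thick, top face at z = 400 mm, on four square legs, each 48×48 mm in cross-section. The legs rest on z = 0, each flush with a corner of the seat. Four stretchers, 48 mm wide and 20 mm tall, connect adjacent legs with their undersides at z = 223 mm, each running between the inner faces of the legs it joins and aligned with the legs' outer faces on the other axis.

B is a spool: two coaxial disc flanges of radius 133 mm and thickness 19 mm, joined by a core cylinder of radius 62 mm and height 300 mm. The lower flange rests on z = 0 and the three cylinders share a vertical axis.

C is a picture frame with a 397×597 mm rectangular opening (x by z) and a uniform 76 mm border on every side. Frame depth is 26 mm along y. It is built from two vertical stiles running the full outside height and two horizontal rails spanning the gap between the stiles.

The spool is on top of the stool. The picture frame is on the floor beside the stool on its +y side.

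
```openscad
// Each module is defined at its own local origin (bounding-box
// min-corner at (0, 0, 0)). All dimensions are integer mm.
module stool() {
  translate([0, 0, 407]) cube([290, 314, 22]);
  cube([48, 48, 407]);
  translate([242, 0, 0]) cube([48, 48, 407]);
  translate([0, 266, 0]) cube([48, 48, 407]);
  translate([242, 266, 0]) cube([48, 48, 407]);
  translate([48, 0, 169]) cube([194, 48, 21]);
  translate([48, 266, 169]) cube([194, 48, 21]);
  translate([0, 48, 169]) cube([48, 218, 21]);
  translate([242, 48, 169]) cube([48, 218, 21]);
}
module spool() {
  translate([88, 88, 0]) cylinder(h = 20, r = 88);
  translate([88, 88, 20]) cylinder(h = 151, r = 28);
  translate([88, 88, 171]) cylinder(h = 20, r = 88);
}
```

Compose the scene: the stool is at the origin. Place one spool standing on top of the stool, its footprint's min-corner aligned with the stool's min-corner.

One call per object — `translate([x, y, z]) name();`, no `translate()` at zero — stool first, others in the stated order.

stool();
translate([0, 0, 429]) spool();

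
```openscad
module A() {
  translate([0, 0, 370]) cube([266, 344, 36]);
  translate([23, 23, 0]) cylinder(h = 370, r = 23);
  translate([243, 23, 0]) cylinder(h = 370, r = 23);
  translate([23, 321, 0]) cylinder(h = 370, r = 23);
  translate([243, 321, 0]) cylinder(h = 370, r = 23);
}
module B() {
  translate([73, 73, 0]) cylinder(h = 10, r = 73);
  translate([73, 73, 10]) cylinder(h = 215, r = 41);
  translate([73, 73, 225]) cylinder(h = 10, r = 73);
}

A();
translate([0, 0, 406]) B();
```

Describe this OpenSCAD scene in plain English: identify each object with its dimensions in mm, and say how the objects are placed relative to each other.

A is a four-legged stool. The seat is 266×344 mm, 36 mm thick, top at z = 406 mm. It stands on four round legs, each 46 mm in diameter, from z = 0 to the seat underside, each leg's axis is inset half a diameter from the nearest pair of seat edges (so the leg's bounding box is flush with the corner).

B is a spool: two coaxial disc flanges of radius 73 mm and thickness 10 mm, joined by a core cylinder of radius 41 mm and height 215 mm. The lower flange rests on z = 0 and the three cylinders share a vertical axis.

The spool is on top of the stool.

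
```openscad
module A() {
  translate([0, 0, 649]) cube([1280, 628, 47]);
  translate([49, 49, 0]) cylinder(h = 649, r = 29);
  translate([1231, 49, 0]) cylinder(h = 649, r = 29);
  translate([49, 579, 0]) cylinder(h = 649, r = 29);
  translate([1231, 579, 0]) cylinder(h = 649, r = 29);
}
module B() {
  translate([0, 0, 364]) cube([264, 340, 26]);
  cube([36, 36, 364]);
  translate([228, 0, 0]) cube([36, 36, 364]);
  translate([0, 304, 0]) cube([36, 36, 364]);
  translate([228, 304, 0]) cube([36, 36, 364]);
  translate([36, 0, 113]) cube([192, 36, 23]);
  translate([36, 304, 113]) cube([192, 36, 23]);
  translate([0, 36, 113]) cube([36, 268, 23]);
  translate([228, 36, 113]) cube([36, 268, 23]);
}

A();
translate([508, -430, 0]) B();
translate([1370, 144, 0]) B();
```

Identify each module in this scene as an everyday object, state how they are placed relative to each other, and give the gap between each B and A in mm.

A is a table. B is a stool. Two stools sit around the table at the −y, +x sides. The gap between each stool and the table is 90 mm.

Each stool's nearest face is 90 mm from the table's bounding box.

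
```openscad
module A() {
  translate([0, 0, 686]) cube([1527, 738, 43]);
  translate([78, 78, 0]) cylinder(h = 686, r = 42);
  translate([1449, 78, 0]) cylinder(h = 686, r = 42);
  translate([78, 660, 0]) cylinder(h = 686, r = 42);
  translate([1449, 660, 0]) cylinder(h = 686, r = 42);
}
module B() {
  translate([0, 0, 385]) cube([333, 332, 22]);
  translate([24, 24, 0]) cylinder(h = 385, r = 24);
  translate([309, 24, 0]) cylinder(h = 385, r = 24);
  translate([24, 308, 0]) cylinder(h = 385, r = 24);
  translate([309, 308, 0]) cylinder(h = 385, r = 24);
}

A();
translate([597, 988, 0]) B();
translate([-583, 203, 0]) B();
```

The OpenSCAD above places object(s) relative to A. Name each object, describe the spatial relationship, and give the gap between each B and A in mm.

Each stool's nearest face is 250 mm from the table's bounding box.

A is a table. B is a stool. Two stools sit around the table at the +y, −x sides. The gap between each stool and the table is 250 mm.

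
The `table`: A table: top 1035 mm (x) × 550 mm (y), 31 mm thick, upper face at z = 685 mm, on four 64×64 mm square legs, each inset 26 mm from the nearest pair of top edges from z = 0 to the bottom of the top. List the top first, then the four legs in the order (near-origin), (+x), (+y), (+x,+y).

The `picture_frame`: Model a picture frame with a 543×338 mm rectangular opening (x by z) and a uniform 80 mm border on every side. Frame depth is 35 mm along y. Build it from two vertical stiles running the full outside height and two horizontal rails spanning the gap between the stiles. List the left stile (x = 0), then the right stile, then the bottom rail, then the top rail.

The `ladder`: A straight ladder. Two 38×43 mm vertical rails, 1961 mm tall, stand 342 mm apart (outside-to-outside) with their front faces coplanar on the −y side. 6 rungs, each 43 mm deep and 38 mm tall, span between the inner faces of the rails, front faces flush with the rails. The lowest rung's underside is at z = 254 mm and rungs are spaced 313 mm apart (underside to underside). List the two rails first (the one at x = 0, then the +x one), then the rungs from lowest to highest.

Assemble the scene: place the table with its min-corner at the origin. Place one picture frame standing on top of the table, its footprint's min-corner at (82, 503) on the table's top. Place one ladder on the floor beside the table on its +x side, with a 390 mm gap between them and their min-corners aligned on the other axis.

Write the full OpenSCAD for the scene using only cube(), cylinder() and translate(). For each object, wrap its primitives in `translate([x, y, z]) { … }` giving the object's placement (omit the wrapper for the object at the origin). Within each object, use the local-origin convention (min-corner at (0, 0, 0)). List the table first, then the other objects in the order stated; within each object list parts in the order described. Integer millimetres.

translate([0, 0, 654]) cube([1035, 550, 31]);
translate([26, 26, 0]) cube([64, 64, 654]);
translate([945, 26, 0]) cube([64, 64, 654]);
translate([26, 460, 0]) cube([64, 64, 654]);
translate([945, 460, 0]) cube([64, 64, 654]);
translate([82, 503, 685]) {
  cube([80, 35, 498]);
  translate([623, 0, 0]) cube([80, 35, 498]);
  translate([80, 0, 0]) cube([543, 35, 80]);
  translate([80, 0, 418]) cube([543, 35, 80]);
}
translate([1425, 0, 0]) {
  cube([38, 43, 1961]);
  translate([304, 0, 0]) cube([38, 43, 1961]);
  translate([38, 0, 254]) cube([266, 43, 38]);
  translate([38, 0, 567]) cube([266, 43, 38]);
  translate([38, 0, 880]) cube([266, 43, 38]);
  translate([38, 0, 1193]) cube([266, 43, 38]);
  translate([38, 0, 1506]) cube([266, 43, 38]);
  translate([38, 0, 1819]) cube([266, 43, 38]);
}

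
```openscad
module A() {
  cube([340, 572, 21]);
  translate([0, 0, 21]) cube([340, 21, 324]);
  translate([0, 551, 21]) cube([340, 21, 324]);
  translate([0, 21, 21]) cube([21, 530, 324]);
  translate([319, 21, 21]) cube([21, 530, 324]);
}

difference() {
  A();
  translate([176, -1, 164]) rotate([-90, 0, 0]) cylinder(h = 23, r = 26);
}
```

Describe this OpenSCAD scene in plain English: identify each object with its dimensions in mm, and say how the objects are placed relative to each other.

A is an open storage box with external size 340×572×345 mm and wall thickness 21 mm (the base is also 21 mm thick). The base covers the whole footprint; the four walls stand on the base, with the y-facing walls full-width and the x-facing walls fitting between their inner faces.

The open box has a circular hole of radius 26 mm through its front wall, centred at (x = 176, z = 164).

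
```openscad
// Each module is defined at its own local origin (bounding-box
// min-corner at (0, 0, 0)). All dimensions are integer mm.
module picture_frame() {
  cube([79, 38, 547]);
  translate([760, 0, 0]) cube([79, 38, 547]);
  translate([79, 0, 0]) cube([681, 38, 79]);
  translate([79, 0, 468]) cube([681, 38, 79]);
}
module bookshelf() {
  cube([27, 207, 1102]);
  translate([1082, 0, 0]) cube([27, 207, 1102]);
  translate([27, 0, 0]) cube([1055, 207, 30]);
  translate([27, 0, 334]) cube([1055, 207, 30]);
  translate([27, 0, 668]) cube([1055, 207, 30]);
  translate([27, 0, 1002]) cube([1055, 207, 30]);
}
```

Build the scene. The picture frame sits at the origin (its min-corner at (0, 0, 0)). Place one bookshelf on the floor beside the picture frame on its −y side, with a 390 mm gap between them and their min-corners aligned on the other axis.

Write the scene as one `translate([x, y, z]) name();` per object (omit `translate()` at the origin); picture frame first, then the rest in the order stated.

picture_frame();
translate([0, -597, 0]) bookshelf();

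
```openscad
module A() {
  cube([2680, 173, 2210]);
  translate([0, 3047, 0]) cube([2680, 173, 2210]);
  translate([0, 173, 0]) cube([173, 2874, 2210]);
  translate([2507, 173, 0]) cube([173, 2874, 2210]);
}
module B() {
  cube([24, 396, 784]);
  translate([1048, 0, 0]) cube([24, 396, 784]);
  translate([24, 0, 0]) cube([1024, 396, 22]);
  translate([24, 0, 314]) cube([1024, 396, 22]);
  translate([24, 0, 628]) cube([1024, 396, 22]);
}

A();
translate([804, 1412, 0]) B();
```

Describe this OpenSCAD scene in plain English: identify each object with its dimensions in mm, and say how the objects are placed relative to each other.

A is a box-shaped house frame (walls only): outside footprint 2680×3220 mm, wall height 2210 mm, wall thickness 173 mm. The two y-facing walls run the full x-width; the two x-facing walls fit between the inner faces of the y-facing walls.

B is an open bookshelf. Two side panels, each 24 mm thick, 396 mm deep and 784 mm tall, stand 1072 mm apart (outside-to-outside). Between them sit 3 shelves, each 22 mm thick and 396 mm deep, spanning the full gap between the sides. The bottom shelf rests on the floor (its underside at z = 0) and the clear gap between one shelf's top and the next shelf's underside is 292 mm.

The bookshelf sits inside the house frame, centred.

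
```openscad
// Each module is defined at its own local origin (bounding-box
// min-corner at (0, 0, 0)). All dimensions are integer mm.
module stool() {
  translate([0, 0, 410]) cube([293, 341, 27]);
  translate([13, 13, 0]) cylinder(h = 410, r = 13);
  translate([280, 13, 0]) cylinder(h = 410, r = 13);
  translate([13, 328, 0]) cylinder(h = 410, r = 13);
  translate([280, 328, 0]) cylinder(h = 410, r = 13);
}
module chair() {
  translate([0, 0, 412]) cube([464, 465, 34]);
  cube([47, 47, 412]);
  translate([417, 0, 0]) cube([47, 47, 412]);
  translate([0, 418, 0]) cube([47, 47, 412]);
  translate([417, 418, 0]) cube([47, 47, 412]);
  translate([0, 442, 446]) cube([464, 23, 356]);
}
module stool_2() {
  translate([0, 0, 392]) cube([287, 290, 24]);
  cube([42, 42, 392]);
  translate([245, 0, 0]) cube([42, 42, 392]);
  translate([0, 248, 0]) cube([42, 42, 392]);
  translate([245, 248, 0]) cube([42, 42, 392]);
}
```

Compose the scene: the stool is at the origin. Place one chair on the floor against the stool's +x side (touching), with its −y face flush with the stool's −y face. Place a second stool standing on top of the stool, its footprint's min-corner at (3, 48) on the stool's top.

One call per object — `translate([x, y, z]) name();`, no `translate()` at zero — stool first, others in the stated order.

stool();
translate([293, 0, 0]) chair();
translate([3, 48, 437]) stool_2();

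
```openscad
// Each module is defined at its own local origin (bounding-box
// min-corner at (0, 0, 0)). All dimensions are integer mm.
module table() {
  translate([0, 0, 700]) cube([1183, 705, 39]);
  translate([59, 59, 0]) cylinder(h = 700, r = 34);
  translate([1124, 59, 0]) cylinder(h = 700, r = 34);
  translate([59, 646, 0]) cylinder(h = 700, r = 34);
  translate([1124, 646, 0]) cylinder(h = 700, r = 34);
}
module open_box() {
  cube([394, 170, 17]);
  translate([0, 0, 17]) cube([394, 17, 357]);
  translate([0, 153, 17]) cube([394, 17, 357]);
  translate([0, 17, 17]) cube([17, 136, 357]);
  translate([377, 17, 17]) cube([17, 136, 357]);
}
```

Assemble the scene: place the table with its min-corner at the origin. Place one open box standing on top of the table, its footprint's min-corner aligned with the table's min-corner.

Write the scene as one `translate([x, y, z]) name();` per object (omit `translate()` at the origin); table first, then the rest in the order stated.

table();
translate([0, 0, 739]) open_box();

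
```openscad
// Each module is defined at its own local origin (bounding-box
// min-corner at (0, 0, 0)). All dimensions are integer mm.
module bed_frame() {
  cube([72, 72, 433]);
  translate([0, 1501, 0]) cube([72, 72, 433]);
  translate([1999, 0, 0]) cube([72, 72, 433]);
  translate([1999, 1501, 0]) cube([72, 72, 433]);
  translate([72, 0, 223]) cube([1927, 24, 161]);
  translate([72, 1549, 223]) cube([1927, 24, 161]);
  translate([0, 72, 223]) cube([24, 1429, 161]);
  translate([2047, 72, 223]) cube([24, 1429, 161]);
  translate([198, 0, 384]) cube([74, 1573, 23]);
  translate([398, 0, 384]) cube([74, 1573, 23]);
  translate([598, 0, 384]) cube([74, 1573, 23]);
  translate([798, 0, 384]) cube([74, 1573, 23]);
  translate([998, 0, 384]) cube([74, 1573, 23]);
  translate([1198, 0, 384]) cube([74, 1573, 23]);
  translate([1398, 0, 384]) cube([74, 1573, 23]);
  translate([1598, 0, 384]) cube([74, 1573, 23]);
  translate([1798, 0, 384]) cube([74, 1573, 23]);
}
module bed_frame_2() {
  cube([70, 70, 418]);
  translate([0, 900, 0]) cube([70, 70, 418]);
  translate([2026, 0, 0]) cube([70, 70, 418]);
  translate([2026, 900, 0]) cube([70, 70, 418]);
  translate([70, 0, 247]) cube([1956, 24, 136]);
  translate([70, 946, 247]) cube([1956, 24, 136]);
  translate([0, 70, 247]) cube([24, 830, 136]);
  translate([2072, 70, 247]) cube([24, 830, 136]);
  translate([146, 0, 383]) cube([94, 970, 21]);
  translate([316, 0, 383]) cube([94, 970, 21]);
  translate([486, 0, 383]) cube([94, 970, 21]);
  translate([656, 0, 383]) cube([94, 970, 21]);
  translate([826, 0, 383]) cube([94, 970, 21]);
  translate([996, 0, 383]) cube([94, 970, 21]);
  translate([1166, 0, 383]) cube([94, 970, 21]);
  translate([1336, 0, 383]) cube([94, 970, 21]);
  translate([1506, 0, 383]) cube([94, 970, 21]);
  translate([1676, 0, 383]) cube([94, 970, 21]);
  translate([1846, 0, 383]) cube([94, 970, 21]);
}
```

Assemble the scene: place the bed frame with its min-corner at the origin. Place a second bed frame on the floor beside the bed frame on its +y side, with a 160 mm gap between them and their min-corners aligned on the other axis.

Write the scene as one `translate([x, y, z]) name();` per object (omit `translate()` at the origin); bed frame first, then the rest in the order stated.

bed_frame();
translate([0, 1733, 0]) bed_frame_2();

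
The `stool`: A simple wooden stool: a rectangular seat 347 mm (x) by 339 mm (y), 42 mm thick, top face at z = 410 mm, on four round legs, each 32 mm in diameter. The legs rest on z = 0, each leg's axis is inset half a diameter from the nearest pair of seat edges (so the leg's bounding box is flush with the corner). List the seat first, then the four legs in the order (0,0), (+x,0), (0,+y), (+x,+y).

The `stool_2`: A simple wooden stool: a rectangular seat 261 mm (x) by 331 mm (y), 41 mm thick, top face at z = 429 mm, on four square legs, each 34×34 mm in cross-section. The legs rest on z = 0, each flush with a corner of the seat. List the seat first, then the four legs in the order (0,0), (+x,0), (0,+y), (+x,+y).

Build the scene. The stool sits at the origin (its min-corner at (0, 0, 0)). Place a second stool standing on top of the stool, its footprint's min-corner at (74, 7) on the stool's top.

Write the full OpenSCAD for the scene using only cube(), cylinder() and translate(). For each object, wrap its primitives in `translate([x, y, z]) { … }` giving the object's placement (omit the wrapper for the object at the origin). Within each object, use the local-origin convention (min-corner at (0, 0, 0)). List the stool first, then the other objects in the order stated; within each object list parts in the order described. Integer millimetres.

translate([0, 0, 368]) cube([347, 339, 42]);
translate([16, 16, 0]) cylinder(h = 368, r = 16);
translate([331, 16, 0]) cylinder(h = 368, r = 16);
translate([16, 323, 0]) cylinder(h = 368, r = 16);
translate([331, 323, 0]) cylinder(h = 368, r = 16);
translate([74, 7, 410]) {
  translate([0, 0, 388]) cube([261, 331, 41]);
  cube([34, 34, 388]);
  translate([227, 0, 0]) cube([34, 34, 388]);
  translate([0, 297, 0]) cube([34, 34, 388]);
  translate([227, 297, 0]) cube([34, 34, 388]);
}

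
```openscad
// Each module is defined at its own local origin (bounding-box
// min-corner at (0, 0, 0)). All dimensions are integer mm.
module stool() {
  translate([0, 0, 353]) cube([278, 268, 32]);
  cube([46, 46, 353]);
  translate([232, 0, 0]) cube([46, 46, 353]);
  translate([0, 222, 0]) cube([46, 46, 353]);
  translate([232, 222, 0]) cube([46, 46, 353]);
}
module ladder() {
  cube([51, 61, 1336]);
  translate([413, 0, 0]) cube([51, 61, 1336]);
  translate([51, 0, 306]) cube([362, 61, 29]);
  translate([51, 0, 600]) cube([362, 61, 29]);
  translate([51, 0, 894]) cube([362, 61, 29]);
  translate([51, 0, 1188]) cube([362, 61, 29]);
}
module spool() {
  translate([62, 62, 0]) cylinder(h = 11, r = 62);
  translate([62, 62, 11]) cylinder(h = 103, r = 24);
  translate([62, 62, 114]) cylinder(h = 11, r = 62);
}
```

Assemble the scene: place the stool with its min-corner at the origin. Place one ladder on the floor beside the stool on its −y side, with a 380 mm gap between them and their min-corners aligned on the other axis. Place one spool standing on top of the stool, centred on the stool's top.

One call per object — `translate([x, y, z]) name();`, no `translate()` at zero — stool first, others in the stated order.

stool();
translate([0, -441, 0]) ladder();
translate([77, 72, 385]) spool();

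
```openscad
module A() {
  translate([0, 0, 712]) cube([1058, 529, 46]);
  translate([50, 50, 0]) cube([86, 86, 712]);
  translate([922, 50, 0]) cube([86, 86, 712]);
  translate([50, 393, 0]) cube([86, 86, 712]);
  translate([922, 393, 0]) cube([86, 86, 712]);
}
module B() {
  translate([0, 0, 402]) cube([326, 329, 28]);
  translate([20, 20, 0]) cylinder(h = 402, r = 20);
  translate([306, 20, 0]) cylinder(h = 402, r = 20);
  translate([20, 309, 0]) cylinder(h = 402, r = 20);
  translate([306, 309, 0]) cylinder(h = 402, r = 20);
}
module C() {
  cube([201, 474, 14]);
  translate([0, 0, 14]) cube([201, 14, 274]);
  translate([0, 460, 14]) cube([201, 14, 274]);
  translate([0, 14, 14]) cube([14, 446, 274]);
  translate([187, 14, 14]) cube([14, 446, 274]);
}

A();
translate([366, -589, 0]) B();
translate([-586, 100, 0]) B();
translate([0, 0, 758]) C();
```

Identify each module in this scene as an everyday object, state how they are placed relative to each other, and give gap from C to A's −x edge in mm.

The open box's min-x is at 0; the table's min-x is 0; gap = 0 mm.

A is a table. B is a stool. C is an open box. Two stools sit around the table at the −y, −x sides. The open box is on top of the table. The gap from the open box to the table's −x edge is 0 mm.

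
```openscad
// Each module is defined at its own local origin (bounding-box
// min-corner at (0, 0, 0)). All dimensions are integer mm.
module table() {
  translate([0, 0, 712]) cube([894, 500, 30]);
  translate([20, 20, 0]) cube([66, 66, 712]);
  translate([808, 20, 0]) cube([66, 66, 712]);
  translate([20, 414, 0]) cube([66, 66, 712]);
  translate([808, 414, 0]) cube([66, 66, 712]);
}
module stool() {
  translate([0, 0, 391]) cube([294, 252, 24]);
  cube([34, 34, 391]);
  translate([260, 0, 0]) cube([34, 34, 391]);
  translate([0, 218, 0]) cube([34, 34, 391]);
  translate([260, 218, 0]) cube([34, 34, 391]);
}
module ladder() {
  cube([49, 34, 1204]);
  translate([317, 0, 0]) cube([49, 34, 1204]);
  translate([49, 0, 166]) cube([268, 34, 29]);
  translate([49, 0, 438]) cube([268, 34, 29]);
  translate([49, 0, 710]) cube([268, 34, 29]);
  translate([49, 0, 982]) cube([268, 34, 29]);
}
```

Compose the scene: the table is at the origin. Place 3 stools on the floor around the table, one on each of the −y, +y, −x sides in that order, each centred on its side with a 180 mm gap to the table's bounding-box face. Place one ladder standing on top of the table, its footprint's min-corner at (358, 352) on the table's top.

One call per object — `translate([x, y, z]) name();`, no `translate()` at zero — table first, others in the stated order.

table();
translate([300, -432, 0]) stool();
translate([300, 680, 0]) stool();
translate([-474, 124, 0]) stool();
translate([358, 352, 742]) ladder();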